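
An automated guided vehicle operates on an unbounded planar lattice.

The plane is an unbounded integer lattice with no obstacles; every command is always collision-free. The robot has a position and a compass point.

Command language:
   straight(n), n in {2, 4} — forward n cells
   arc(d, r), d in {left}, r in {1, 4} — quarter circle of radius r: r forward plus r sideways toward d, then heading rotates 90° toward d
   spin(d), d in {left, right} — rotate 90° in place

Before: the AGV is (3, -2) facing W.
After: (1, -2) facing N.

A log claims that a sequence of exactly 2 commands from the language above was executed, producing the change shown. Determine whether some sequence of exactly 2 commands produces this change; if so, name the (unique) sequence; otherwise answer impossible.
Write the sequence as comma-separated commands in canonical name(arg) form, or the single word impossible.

key: position moved to (1,-2) AND the heading swung to N — translation plus rotation needed
initial: (3, -2) facing W
[1] after straight(2): (1, -2) facing W
[2] after spin(right): (1, -2) facing N
uniquely the one of 36 2-step routes that fits.

straight(2), spin(right)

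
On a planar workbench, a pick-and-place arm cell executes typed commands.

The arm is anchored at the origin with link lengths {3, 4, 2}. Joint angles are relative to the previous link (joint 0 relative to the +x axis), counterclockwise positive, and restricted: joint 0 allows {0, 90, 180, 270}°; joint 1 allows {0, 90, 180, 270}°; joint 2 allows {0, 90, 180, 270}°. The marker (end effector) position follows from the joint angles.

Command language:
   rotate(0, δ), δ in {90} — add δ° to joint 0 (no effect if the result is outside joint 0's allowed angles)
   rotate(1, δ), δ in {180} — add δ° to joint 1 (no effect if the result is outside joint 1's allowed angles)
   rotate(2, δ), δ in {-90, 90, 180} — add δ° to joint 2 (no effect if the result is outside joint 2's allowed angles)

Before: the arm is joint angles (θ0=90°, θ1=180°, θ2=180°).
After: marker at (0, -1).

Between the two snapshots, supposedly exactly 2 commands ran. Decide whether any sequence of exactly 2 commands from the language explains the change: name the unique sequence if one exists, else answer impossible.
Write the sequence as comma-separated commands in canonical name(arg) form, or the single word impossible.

rotate(0, 90), rotate(0, 90)

from: joint angles (θ0=90°, θ1=180°, θ2=180°)
step 1 (rotate(0, 90)): joint angles (θ0=180°, θ1=180°, θ2=180°)
step 2 (rotate(0, 90)): joint angles (θ0=270°, θ1=180°, θ2=180°)
all 25 alternatives checked — unique.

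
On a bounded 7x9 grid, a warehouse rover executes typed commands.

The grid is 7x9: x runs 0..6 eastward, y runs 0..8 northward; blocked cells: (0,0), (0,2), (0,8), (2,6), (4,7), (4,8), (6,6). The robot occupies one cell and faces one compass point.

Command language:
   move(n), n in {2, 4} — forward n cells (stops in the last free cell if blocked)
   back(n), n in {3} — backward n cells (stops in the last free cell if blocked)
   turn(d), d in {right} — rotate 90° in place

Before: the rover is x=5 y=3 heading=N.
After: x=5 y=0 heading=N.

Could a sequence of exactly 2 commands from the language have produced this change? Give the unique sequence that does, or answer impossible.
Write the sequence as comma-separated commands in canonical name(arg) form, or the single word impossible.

back(3), back(3)

key: the second back(3) runs into the grid edge before its full distance
initial: x=5 y=3 heading=N
[1] after back(3): x=5 y=0 heading=N
[2] after back(3): x=5 y=0 heading=N
no other 2-command option fits: unique.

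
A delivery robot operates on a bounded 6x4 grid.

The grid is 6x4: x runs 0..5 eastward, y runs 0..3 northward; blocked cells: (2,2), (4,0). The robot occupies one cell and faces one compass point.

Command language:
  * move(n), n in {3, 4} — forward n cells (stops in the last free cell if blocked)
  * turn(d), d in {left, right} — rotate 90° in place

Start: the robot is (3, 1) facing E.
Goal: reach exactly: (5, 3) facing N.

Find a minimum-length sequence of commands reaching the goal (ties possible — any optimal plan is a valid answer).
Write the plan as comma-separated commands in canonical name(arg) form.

from: (3, 1) facing E
t=1 move(3) ⇒ (5, 1) facing E
t=2 turn(left) ⇒ (5, 1) facing N
t=3 move(3) ⇒ (5, 3) facing N
nothing shorter than 3 reaches the goal.

move(3), turn(left), move(3)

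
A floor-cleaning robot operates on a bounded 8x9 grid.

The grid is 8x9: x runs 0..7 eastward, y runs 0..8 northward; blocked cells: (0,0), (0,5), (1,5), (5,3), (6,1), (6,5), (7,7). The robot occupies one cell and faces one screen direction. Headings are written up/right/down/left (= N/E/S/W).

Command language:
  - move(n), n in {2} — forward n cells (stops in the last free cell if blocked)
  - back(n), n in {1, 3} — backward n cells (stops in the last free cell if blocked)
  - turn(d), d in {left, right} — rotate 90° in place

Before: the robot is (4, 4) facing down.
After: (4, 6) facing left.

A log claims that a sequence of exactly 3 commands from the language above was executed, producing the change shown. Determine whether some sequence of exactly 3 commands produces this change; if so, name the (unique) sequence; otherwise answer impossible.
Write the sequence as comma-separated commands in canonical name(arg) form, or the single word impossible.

back(1), back(1), turn(right)

key: running turn(right) before back(1) would end elsewhere — order is forced
begin: (4, 4) facing down
1. back(1) → (4, 5) facing down
2. back(1) → (4, 6) facing down
3. turn(right) → (4, 6) facing left
uniquely the one of 125 3-step routes that fits.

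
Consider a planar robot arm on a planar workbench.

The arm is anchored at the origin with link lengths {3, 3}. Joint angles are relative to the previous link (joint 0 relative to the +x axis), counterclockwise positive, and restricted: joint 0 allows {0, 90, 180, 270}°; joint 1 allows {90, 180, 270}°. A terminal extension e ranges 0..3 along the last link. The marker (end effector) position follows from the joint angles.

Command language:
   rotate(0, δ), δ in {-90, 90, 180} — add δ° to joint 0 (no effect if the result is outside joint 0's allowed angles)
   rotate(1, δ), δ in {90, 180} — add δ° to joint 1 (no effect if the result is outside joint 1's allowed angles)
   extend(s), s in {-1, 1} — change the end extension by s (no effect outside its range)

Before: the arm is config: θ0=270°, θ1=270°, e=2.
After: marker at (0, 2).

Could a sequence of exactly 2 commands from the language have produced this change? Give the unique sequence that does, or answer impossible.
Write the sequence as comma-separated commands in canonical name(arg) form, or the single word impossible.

rotate(1, 180), rotate(1, 90)

key: order matters: swapping rotate(1, 180) and rotate(1, 90) lands elsewhere
start: config: θ0=270°, θ1=270°, e=2
[1] after rotate(1, 180): config: θ0=270°, θ1=90°, e=2
[2] after rotate(1, 90): config: θ0=270°, θ1=180°, e=2
uniquely the one of 49 2-step routes that fits.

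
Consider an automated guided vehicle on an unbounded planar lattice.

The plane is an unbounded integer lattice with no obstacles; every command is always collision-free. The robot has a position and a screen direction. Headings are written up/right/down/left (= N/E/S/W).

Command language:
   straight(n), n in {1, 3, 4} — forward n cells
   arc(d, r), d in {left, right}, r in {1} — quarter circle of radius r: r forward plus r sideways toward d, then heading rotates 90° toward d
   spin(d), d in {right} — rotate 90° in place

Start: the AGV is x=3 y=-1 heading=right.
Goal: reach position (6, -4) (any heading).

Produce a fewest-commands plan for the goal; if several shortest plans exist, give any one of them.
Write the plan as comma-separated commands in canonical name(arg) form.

t0: x=3 y=-1 heading=right
1. straight(3) → x=6 y=-1 heading=right
2. spin(right) → x=6 y=-1 heading=down
3. straight(3) → x=6 y=-4 heading=down
nothing shorter than 3 reaches the goal.

straight(3), spin(right), straight(3)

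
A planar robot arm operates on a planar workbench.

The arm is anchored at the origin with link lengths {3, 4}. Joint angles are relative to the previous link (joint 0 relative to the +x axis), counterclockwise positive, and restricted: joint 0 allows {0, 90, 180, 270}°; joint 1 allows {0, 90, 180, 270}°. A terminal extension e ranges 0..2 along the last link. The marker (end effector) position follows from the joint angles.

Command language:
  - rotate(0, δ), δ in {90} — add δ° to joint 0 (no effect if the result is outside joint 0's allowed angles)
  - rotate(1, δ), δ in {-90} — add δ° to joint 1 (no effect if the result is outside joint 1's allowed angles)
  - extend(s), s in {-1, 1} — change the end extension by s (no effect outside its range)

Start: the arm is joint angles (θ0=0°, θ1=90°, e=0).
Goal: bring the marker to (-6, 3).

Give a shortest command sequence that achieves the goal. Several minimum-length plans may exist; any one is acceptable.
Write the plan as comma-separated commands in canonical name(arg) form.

from: joint angles (θ0=0°, θ1=90°, e=0)
t=1 rotate(0, 90) ⇒ joint angles (θ0=90°, θ1=90°, e=0)
t=2 extend(1) ⇒ joint angles (θ0=90°, θ1=90°, e=1)
t=3 extend(1) ⇒ joint angles (θ0=90°, θ1=90°, e=2)
no 2-step plan works, so 3 is optimal.

rotate(0, 90), extend(1), extend(1)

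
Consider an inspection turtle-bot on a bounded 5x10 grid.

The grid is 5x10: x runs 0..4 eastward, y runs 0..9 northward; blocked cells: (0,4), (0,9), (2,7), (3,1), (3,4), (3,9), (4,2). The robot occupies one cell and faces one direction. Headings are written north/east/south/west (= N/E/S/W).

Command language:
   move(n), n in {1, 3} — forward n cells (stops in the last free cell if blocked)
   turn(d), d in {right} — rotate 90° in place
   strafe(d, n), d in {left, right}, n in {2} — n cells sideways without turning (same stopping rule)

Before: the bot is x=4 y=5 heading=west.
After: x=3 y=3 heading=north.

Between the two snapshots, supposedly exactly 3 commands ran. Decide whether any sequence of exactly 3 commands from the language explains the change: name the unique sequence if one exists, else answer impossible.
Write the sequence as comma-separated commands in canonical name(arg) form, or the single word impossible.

strafe(left, 2), move(1), turn(right)

key: position moved to (3,3) AND the heading swung to N — translation plus rotation needed
initial: x=4 y=5 heading=west
1. strafe(left, 2) → x=4 y=3 heading=west
2. move(1) → x=3 y=3 heading=west
3. turn(right) → x=3 y=3 heading=north
no other 3-command option fits: unique.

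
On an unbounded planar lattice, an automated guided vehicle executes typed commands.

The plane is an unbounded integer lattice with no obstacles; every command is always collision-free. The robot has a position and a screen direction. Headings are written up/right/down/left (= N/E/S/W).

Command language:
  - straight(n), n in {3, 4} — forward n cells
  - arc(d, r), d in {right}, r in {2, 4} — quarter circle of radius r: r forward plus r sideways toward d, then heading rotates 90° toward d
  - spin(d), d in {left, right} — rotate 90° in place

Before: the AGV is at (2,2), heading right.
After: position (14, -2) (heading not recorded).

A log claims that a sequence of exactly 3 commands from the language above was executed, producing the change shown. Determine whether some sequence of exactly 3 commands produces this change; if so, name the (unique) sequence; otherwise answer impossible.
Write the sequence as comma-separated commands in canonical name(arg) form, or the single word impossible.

straight(4), straight(4), arc(right, 4)

key: running arc(right, 4) before straight(4) would end elsewhere — order is forced
from: at (2,2), heading right
[1] after straight(4): at (6,2), heading right
[2] after straight(4): at (10,2), heading right
[3] after arc(right, 4): at (14,-2), heading down
all 216 alternatives checked — unique.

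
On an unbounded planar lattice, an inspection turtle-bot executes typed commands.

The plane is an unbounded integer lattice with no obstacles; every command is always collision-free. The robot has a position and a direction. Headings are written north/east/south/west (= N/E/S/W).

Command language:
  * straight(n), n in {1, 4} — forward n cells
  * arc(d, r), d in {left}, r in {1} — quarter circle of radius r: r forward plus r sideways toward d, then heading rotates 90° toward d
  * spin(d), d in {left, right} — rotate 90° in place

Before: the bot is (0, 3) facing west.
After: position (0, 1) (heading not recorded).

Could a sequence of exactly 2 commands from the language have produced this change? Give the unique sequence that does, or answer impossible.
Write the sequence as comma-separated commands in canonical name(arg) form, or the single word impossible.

begin: (0, 3) facing west
step 1 (arc(left, 1)): (-1, 2) facing south
step 2 (arc(left, 1)): (0, 1) facing east
no other 2-command option fits: unique.

arc(left, 1), arc(left, 1)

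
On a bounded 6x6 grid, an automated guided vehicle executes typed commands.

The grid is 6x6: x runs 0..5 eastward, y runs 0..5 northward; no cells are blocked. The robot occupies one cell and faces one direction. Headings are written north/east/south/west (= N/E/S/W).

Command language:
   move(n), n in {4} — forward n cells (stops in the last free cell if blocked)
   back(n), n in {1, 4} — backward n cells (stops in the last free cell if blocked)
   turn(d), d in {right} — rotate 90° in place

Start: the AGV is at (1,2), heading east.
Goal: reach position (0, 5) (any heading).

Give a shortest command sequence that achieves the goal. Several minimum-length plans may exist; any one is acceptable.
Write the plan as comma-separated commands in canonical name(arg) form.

initial: at (1,2), heading east
[1] after back(1): at (0,2), heading east
[2] after turn(right): at (0,2), heading south
[3] after back(4): at (0,5), heading south
no 2-step plan works, so 3 is optimal.

back(1), turn(right), back(4)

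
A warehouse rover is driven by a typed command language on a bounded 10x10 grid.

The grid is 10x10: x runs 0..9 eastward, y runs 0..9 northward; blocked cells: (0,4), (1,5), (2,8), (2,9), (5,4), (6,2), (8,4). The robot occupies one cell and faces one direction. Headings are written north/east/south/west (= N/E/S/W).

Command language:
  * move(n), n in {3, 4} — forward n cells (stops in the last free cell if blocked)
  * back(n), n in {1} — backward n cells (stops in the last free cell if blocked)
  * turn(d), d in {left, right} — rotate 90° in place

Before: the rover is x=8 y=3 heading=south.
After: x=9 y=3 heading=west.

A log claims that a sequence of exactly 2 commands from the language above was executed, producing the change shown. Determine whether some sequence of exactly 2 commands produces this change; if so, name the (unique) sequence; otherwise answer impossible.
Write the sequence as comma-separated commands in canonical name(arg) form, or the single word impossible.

key: order matters: swapping turn(right) and back(1) lands elsewhere
from: x=8 y=3 heading=south
step 1 (turn(right)): x=8 y=3 heading=west
step 2 (back(1)): x=9 y=3 heading=west
uniquely the one of 25 2-step routes that fits.

turn(right), back(1)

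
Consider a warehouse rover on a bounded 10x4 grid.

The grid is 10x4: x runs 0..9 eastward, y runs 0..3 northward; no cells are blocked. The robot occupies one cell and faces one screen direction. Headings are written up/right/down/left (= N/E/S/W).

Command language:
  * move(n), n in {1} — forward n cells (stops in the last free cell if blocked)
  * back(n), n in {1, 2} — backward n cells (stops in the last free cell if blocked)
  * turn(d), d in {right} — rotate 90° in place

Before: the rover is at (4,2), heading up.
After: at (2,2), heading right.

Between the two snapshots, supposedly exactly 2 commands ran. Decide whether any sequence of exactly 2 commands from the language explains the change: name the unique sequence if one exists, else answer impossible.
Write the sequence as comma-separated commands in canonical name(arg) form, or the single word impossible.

turn(right), back(2)

key: order matters: swapping turn(right) and back(2) lands elsewhere
start: at (4,2), heading up
step 1 (turn(right)): at (4,2), heading right
step 2 (back(2)): at (2,2), heading right
all 16 alternatives checked — unique.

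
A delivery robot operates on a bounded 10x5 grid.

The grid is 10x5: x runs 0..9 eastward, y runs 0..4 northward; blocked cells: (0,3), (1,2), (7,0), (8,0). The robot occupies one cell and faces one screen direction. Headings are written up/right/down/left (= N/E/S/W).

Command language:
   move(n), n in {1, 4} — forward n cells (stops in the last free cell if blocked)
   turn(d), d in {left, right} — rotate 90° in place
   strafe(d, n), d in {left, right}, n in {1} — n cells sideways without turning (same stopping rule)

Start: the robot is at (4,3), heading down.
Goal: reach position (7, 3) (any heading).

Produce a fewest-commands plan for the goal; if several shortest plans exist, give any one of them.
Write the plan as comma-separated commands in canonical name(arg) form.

begin: at (4,3), heading down
step 1 (strafe(left, 1)): at (5,3), heading down
step 2 (strafe(left, 1)): at (6,3), heading down
step 3 (strafe(left, 1)): at (7,3), heading down
minimal: 3 command(s), checked below 3.

strafe(left, 1), strafe(left, 1), strafe(left, 1)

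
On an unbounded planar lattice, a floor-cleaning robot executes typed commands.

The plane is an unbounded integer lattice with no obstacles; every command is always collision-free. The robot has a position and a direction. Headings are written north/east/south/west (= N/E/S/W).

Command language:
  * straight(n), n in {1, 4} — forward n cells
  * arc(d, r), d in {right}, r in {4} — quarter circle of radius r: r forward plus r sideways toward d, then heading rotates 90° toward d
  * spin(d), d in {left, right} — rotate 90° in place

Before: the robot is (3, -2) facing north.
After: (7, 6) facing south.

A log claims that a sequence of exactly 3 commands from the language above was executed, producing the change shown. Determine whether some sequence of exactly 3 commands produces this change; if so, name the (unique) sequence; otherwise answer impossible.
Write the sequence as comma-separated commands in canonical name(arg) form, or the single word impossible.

straight(4), arc(right, 4), spin(right)

key: cell and facing (now S) both changed — the 3 commands mix motion and turning
from: (3, -2) facing north
step 1 (straight(4)): (3, 2) facing north
step 2 (arc(right, 4)): (7, 6) facing east
step 3 (spin(right)): (7, 6) facing south
no other 3-command option fits: unique.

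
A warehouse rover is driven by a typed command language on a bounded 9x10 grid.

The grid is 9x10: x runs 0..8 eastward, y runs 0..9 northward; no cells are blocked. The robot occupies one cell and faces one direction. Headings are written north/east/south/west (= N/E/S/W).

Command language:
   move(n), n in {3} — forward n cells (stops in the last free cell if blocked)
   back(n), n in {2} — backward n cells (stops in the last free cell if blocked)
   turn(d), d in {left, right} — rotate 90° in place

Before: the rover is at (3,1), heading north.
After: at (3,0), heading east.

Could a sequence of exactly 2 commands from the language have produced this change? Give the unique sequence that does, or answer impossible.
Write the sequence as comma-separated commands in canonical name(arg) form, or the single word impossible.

back(2), turn(right)

key: order matters: swapping back(2) and turn(right) lands elsewhere
from: at (3,1), heading north
[1] after back(2): at (3,0), heading north
[2] after turn(right): at (3,0), heading east
no rival 2-sequence matches.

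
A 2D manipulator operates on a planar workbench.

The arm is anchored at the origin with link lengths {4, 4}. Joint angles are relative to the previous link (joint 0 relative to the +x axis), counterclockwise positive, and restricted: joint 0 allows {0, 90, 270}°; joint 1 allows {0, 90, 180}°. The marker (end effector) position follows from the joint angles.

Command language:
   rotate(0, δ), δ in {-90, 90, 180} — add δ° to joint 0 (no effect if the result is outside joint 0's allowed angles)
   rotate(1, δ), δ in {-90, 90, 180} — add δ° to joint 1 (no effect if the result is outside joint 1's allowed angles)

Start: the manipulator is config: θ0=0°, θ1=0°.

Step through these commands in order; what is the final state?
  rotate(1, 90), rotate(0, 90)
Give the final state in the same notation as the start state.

from: config: θ0=0°, θ1=0°
1. rotate(1, 90) → config: θ0=0°, θ1=90°
2. rotate(0, 90) → config: θ0=90°, θ1=90°

config: θ0=90°, θ1=90°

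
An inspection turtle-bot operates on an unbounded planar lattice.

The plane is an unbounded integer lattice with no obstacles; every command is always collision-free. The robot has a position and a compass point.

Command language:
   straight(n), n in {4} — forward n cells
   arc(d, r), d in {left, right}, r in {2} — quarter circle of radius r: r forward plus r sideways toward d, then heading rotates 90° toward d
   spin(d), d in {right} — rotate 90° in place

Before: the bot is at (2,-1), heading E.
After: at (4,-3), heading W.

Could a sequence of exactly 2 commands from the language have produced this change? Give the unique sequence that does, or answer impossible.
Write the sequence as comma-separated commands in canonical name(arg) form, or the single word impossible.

key: position moved to (4,-3) AND the heading swung to W — translation plus rotation needed
start: at (2,-1), heading E
t=1 arc(right, 2) ⇒ at (4,-3), heading S
t=2 spin(right) ⇒ at (4,-3), heading W
all 16 alternatives checked — unique.

arc(right, 2), spin(right)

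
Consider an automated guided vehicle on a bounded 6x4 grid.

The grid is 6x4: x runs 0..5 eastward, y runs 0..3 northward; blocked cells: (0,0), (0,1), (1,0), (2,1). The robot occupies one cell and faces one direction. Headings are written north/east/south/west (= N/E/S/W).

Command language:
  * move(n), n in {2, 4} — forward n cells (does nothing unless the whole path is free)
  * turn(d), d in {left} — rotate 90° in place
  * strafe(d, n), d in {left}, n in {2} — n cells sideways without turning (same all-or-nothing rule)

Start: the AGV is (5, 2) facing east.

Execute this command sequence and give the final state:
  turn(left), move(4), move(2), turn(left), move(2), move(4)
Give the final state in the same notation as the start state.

t0: (5, 2) facing east
1. turn(left) → (5, 2) facing north
2. move(4) → (5, 2) facing north
3. move(2) → (5, 2) facing north
4. turn(left) → (5, 2) facing west
5. move(2) → (3, 2) facing west
6. move(4) → (3, 2) facing west

(3, 2) facing west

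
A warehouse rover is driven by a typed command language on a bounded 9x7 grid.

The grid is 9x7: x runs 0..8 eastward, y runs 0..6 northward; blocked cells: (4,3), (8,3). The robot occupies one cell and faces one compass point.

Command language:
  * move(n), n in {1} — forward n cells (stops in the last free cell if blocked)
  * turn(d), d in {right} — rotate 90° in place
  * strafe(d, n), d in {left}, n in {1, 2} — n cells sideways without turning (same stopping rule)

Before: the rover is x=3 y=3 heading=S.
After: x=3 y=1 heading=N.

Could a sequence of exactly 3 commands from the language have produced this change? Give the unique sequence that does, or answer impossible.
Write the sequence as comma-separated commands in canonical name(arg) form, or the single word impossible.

turn(right), strafe(left, 2), turn(right)

key: position moved to (3,1) AND the heading swung to N — translation plus rotation needed
begin: x=3 y=3 heading=S
step 1 (turn(right)): x=3 y=3 heading=W
step 2 (strafe(left, 2)): x=3 y=1 heading=W
step 3 (turn(right)): x=3 y=1 heading=N
no other 3-command option fits: unique.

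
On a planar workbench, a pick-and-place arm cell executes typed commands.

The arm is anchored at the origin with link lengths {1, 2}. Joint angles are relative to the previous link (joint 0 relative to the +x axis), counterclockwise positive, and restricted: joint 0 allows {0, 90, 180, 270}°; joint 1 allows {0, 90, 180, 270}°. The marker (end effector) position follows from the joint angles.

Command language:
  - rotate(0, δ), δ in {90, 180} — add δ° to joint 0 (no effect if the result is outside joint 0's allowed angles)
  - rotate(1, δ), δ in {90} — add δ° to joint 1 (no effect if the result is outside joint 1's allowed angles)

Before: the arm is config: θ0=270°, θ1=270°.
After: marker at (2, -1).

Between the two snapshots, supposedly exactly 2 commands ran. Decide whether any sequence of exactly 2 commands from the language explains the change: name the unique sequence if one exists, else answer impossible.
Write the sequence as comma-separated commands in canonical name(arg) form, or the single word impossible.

start: config: θ0=270°, θ1=270°
1. rotate(1, 90) → config: θ0=270°, θ1=0°
2. rotate(1, 90) → config: θ0=270°, θ1=90°
no rival 2-sequence matches.

rotate(1, 90), rotate(1, 90)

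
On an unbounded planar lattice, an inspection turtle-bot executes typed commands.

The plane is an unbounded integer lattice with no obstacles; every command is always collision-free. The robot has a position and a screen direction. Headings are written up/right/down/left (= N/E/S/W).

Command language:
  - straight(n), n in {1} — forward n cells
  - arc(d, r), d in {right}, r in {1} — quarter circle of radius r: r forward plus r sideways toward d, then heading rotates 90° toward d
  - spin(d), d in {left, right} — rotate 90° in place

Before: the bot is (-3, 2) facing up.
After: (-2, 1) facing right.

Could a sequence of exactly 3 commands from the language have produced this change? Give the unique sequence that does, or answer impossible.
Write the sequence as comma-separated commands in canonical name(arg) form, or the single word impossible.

key: order matters: swapping spin(right) and spin(left) lands elsewhere
from: (-3, 2) facing up
1. spin(right) → (-3, 2) facing right
2. arc(right, 1) → (-2, 1) facing down
3. spin(left) → (-2, 1) facing right
no rival 3-sequence matches.

spin(right), arc(right, 1), spin(left)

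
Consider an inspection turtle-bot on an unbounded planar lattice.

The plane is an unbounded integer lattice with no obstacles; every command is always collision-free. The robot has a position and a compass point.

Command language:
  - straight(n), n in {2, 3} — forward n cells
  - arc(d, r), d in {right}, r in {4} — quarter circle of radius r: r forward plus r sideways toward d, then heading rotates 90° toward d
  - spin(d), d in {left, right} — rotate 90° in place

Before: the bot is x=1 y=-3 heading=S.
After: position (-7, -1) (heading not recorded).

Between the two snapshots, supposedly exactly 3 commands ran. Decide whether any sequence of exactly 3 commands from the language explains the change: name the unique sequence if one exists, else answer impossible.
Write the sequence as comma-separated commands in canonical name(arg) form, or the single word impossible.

arc(right, 4), arc(right, 4), straight(2)

key: running straight(2) before arc(right, 4) would end elsewhere — order is forced
begin: x=1 y=-3 heading=S
t=1 arc(right, 4) ⇒ x=-3 y=-7 heading=W
t=2 arc(right, 4) ⇒ x=-7 y=-3 heading=N
t=3 straight(2) ⇒ x=-7 y=-1 heading=N
no rival 3-sequence matches.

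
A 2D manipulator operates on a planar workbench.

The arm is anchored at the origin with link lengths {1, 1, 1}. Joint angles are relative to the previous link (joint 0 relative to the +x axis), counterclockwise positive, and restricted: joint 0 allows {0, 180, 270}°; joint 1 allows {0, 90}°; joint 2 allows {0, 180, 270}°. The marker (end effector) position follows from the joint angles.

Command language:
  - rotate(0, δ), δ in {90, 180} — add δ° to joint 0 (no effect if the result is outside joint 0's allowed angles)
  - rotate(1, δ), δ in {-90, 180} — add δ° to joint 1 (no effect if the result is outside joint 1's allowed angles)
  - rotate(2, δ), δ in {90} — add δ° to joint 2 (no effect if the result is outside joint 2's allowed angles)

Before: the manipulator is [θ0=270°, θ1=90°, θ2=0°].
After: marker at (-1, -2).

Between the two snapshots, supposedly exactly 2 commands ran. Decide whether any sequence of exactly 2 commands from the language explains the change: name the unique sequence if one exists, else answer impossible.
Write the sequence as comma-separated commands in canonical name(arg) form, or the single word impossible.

key: running rotate(0, 180) before rotate(0, 90) would end elsewhere — order is forced
t0: [θ0=270°, θ1=90°, θ2=0°]
step 1 (rotate(0, 90)): [θ0=0°, θ1=90°, θ2=0°]
step 2 (rotate(0, 180)): [θ0=180°, θ1=90°, θ2=0°]
no other 2-command option fits: unique.

rotate(0, 90), rotate(0, 180)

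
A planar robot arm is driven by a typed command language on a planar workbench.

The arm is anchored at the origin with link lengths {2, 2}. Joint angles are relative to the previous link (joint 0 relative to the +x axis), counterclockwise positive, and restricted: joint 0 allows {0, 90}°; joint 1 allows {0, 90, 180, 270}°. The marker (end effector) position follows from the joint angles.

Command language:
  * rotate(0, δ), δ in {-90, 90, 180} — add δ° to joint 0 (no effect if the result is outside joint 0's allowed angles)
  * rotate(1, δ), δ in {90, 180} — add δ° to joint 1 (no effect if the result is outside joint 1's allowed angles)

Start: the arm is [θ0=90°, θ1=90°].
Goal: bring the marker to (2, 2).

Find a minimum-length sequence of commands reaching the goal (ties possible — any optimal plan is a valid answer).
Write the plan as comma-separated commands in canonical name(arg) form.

rotate(1, 180)

t0: [θ0=90°, θ1=90°]
t=1 rotate(1, 180) ⇒ [θ0=90°, θ1=270°]
nothing shorter than 1 reaches the goal.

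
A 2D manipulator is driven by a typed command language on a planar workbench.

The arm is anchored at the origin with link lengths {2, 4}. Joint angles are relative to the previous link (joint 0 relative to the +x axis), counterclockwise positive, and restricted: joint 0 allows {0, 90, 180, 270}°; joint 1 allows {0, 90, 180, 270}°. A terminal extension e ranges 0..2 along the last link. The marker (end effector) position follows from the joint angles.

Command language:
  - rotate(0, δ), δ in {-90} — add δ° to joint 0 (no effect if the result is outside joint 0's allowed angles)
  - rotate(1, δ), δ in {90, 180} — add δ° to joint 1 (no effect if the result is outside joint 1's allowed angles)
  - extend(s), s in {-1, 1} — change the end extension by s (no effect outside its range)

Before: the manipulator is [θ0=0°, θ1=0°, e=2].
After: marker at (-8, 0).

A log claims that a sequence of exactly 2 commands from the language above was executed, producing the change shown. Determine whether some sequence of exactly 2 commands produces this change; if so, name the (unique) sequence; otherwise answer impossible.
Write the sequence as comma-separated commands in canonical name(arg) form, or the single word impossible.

rotate(0, -90), rotate(0, -90)

begin: [θ0=0°, θ1=0°, e=2]
step 1 (rotate(0, -90)): [θ0=270°, θ1=0°, e=2]
step 2 (rotate(0, -90)): [θ0=180°, θ1=0°, e=2]
uniquely the one of 25 2-step routes that fits.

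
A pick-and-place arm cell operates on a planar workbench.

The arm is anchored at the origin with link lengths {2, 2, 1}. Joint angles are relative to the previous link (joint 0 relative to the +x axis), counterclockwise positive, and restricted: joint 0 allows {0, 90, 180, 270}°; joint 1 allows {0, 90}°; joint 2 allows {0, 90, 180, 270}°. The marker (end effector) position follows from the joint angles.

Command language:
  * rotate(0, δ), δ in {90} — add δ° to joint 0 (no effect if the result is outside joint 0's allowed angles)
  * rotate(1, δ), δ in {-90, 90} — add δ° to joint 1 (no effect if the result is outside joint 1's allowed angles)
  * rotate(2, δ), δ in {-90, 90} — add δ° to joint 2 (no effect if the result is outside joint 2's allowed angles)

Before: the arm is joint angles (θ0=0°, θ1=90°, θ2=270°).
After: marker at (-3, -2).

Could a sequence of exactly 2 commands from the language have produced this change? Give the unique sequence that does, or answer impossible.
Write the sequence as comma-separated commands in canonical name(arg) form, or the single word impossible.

begin: joint angles (θ0=0°, θ1=90°, θ2=270°)
step 1 (rotate(0, 90)): joint angles (θ0=90°, θ1=90°, θ2=270°)
step 2 (rotate(0, 90)): joint angles (θ0=180°, θ1=90°, θ2=270°)
no rival 2-sequence matches.

rotate(0, 90), rotate(0, 90)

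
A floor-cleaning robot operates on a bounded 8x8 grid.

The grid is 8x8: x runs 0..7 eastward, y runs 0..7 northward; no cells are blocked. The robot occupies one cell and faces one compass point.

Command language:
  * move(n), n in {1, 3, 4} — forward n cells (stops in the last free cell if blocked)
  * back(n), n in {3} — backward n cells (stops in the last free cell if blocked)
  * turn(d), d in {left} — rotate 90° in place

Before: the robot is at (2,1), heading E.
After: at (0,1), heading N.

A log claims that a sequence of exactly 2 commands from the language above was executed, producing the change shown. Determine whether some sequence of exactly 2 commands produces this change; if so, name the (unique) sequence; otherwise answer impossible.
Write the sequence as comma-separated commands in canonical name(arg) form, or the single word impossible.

back(3), turn(left)

key: cell and facing (now N) both changed — the 2 commands mix motion and turning
begin: at (2,1), heading E
[1] after back(3): at (0,1), heading E
[2] after turn(left): at (0,1), heading N
all 25 alternatives checked — unique.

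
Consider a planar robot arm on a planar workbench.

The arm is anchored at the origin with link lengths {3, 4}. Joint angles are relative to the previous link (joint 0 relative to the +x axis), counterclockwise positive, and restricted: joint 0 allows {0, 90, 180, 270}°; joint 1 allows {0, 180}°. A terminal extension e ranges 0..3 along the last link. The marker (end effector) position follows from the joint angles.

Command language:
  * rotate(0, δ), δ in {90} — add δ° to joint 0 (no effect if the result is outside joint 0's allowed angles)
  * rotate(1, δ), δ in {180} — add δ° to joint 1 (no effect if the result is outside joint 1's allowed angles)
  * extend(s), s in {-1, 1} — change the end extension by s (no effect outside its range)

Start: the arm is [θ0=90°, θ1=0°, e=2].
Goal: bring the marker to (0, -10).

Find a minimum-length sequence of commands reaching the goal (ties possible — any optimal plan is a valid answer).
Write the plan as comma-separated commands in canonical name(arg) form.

rotate(0, 90), rotate(0, 90), extend(1)

t0: [θ0=90°, θ1=0°, e=2]
[1] after rotate(0, 90): [θ0=180°, θ1=0°, e=2]
[2] after rotate(0, 90): [θ0=270°, θ1=0°, e=2]
[3] after extend(1): [θ0=270°, θ1=0°, e=3]
no 2-step plan works, so 3 is optimal.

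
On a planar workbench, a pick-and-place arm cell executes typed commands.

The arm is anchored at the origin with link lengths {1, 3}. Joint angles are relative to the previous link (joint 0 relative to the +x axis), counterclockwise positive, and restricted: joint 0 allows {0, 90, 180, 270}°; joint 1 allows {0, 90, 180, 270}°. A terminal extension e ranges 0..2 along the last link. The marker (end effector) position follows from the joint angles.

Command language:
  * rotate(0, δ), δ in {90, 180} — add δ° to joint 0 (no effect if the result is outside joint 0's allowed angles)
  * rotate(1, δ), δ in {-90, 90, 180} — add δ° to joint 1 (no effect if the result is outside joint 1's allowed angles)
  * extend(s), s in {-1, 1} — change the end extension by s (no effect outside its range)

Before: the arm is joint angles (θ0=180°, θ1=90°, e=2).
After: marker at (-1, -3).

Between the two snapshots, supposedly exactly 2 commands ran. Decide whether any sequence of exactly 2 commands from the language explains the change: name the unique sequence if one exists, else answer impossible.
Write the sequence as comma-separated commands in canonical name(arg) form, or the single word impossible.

begin: joint angles (θ0=180°, θ1=90°, e=2)
step 1 (extend(-1)): joint angles (θ0=180°, θ1=90°, e=1)
step 2 (extend(-1)): joint angles (θ0=180°, θ1=90°, e=0)
uniquely the one of 49 2-step routes that fits.

extend(-1), extend(-1)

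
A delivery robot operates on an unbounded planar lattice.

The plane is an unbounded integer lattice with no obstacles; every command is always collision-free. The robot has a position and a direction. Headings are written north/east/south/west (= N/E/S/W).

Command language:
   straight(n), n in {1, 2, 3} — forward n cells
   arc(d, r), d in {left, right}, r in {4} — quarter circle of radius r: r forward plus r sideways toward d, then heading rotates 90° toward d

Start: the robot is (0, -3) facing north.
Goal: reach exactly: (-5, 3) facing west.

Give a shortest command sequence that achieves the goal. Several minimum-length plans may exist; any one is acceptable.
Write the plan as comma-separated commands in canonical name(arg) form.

straight(2), arc(left, 4), straight(1)

t0: (0, -3) facing north
step 1 (straight(2)): (0, -1) facing north
step 2 (arc(left, 4)): (-4, 3) facing west
step 3 (straight(1)): (-5, 3) facing west
minimal: 3 command(s), checked below 3.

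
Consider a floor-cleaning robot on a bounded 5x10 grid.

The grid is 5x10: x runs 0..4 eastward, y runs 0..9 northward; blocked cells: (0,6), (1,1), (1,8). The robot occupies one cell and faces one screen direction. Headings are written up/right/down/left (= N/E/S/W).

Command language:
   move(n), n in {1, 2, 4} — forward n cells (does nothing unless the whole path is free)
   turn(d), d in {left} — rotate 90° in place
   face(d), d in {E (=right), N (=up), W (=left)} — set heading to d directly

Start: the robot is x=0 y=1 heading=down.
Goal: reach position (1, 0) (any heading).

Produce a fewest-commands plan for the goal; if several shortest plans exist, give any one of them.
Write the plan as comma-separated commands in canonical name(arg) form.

move(1), face(E), move(1)

t0: x=0 y=1 heading=down
step 1 (move(1)): x=0 y=0 heading=down
step 2 (face(E)): x=0 y=0 heading=right
step 3 (move(1)): x=1 y=0 heading=right
minimal: 3 command(s), checked below 3.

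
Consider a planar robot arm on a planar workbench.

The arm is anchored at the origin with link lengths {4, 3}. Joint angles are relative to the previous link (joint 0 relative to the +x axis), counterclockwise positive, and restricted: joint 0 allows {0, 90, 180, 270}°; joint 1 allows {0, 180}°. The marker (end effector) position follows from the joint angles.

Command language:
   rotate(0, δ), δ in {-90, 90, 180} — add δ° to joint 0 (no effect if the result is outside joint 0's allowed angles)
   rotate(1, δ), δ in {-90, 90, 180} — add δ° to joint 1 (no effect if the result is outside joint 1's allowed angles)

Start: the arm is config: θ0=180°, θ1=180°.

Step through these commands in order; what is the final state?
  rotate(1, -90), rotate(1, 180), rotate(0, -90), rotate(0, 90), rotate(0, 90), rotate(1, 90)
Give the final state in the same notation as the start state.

initial: config: θ0=180°, θ1=180°
step 1 (rotate(1, -90)): config: θ0=180°, θ1=180°
step 2 (rotate(1, 180)): config: θ0=180°, θ1=0°
step 3 (rotate(0, -90)): config: θ0=90°, θ1=0°
step 4 (rotate(0, 90)): config: θ0=180°, θ1=0°
step 5 (rotate(0, 90)): config: θ0=270°, θ1=0°
step 6 (rotate(1, 90)): config: θ0=270°, θ1=0°

config: θ0=270°, θ1=0°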